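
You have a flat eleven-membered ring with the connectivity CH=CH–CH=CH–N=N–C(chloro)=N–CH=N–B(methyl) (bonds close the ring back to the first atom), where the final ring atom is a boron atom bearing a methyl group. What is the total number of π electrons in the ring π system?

10

Check conjugation: each doubly-bonded ring atom is sp² with one p-orbital electron; each =N– nitrogen is pyridine-type (lone pair in the sp² plane, one electron in the p orbital); the boron has an empty p orbital — every position has a p orbital, so the cyclic π system is continuous.
π-electron count: 5 × 2 = 10 from the double-bond units + 0 from the B(methyl) atom = 10.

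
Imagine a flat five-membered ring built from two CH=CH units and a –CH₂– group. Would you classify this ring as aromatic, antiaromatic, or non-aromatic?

Because the tetrahedral CH₂ carbon is sp³ and has no p orbital in the ring π system at the CH2 position, the π system cannot extend all the way around the ring.
A ring that is not fully conjugated cannot be aromatic or antiaromatic regardless of its π-electron count.

Non-aromatic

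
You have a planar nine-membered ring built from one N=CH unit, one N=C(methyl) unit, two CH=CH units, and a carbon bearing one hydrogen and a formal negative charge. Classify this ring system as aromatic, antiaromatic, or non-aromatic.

Every ring atom contributes a p orbital perpendicular to the ring (every atom in a ring double bond is sp² and brings one electron to the p orbital; each =N– nitrogen is pyridine-type (lone pair in the sp² plane, one electron in the p orbital); the carbanion's lone pair occupies the p orbital), so the π system is cyclic and fully conjugated.
Adding the contributions, 4 × 2 = 8 from the double-bond units + 2 from the CH(-) atom = 10.
That gives a 4n+2 count (10, n = 2).

Aromatic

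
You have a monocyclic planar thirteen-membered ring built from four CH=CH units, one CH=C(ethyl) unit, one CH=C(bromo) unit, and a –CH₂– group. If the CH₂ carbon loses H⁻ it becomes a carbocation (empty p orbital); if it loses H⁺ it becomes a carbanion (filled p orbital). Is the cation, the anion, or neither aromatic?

In both ions every ring atom is sp² and contributes a p orbital, so both rings are fully conjugated.
Cation: 6 × 2 + 0 = 12 π electrons → 4(3), antiaromatic.
Anion: 6 × 2 + 2 = 14 π electrons → 4(3)+2, aromatic.

The anion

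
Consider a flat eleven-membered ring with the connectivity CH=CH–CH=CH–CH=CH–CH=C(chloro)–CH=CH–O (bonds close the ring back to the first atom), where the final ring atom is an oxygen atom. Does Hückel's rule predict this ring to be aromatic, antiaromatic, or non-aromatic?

Check conjugation: the double-bond atoms are sp², each contributing one p electron; the oxygen donates one lone pair from its p orbital — every position has a p orbital, so the cyclic π system is continuous.
Counting π electrons: 5 × 2 = 10 from the double-bond units + 2 from the O atom = 12.
12 is a 4n count (n = 3), so the planar conjugated ring is antiaromatic.

Antiaromatic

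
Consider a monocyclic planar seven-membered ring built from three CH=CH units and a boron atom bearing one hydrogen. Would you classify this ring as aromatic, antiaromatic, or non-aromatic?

Check conjugation: every atom in a ring double bond is sp² and brings one electron to the p orbital; the boron has an empty p orbital — every position has a p orbital, so the cyclic π system is continuous.
Counting π electrons: 3 × 2 = 6 from the double-bond units + 0 from the BH atom = 6.
6 = 4(1) + 2, which satisfies Hückel's 4n+2 rule.

Aromatic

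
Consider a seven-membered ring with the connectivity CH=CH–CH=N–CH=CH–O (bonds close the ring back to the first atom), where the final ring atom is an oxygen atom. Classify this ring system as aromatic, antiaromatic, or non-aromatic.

All ring atoms are sp² and supply a p orbital to the ring (every atom in a ring double bond is sp² and brings one electron to the p orbital; the doubly-bonded nitrogens are pyridine-type — their lone pairs lie in the ring plane, leaving one electron in the p orbital; the oxygen donates one lone pair from its p orbital); the conjugation is uninterrupted.
Tallying contributions gives 3 × 2 = 6 from the double-bond units + 2 from the O atom = 8.
A 4n π count (8, n = 2) in a planar conjugated ring means antiaromatic.

Antiaromatic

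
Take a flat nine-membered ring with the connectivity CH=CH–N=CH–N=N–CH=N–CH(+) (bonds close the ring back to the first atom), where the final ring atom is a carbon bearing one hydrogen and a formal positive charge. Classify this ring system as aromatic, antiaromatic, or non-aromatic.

Check conjugation: the double-bond atoms are sp², each contributing one p electron; each =N– nitrogen is pyridine-type (lone pair in the sp² plane, one electron in the p orbital); the carbocation has an empty p orbital — every position has a p orbital, so the cyclic π system is continuous.
Tallying contributions gives 4 × 2 = 8 from the double-bond units + 0 from the CH(+) atom = 8.
8 = 4(2); a planar, fully conjugated 4n system is antiaromatic.

Antiaromatic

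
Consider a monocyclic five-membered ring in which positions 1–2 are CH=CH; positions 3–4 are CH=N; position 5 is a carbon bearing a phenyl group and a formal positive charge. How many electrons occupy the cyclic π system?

The p orbitals form a continuous loop: every atom in a ring double bond is sp² and brings one electron to the p orbital; the doubly-bonded nitrogens are pyridine-type — their lone pairs lie in the ring plane, leaving one electron in the p orbital; the carbocation has an empty p orbital. The ring is fully conjugated.
Counting π electrons: 2 × 2 = 4 from the double-bond units + 0 from the C(phenyl)(+) atom = 4.

4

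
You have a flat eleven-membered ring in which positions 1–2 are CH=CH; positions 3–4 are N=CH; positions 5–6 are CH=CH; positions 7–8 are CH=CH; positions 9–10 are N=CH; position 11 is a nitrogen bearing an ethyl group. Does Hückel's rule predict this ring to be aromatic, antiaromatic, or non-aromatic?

Antiaromatic

The p orbitals form a continuous loop: the double-bond atoms are sp², each contributing one p electron; each sp² =N– keeps its lone pair in-plane and puts one electron into the π system; the pyrrole-type nitrogen donates its lone pair from the p orbital. The ring is fully conjugated.
Adding the contributions, 5 × 2 = 10 from the double-bond units + 2 from the N(ethyl) atom = 12.
12 is a 4n count (n = 3), so the planar conjugated ring is antiaromatic.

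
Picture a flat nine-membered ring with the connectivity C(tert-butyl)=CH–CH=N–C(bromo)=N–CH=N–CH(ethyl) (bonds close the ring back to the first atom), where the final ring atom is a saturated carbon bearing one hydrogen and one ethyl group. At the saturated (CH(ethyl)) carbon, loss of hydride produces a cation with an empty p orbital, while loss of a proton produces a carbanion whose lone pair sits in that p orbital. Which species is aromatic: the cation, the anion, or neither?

The anion

Once that carbon is sp², every ring atom has a p orbital and both ions are fully conjugated.
Cation: 4 × 2 + 0 = 8 π electrons → 4(2), antiaromatic.
Anion: 4 × 2 + 2 = 10 π electrons → 4(2)+2, aromatic.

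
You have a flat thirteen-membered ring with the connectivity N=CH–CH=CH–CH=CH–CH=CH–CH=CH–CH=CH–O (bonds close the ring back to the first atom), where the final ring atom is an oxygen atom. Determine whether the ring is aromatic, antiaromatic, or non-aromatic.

Every ring atom contributes a p orbital perpendicular to the ring (each doubly-bonded ring atom is sp² with one p-orbital electron; each sp² =N– keeps its lone pair in-plane and puts one electron into the π system; the oxygen donates one lone pair from its p orbital), so the π system is cyclic and fully conjugated.
Counting π electrons: 6 × 2 = 12 from the double-bond units + 2 from the O atom = 14.
With 14 π electrons (n = 3), the Hückel 4n+2 condition holds.

Aromatic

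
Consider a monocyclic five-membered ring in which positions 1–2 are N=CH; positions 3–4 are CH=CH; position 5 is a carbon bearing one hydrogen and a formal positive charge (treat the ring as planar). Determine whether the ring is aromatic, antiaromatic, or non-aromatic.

Antiaromatic

Check conjugation: each doubly-bonded ring atom is sp² with one p-orbital electron; each =N– nitrogen is pyridine-type (lone pair in the sp² plane, one electron in the p orbital); the carbocation has an empty p orbital — every position has a p orbital, so the cyclic π system is continuous.
Counting π electrons: 2 × 2 = 4 from the double-bond units + 0 from the CH(+) atom = 4.
4 = 4(1); a planar, fully conjugated 4n system is antiaromatic.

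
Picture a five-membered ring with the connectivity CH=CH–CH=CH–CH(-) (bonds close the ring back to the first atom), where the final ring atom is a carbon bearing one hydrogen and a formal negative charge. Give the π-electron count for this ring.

Every ring atom contributes a p orbital perpendicular to the ring (each doubly-bonded ring atom is sp² with one p-orbital electron; the carbanion's lone pair occupies the p orbital), so the π system is cyclic and fully conjugated.
π-electron count: 2 × 2 = 4 from the double-bond units + 2 from the CH(-) atom = 6.
This is the cyclopentadienyl anion.

6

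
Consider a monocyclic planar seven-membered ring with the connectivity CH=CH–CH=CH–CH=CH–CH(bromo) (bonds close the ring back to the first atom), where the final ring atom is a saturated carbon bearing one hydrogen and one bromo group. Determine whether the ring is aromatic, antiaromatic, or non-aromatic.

Non-aromatic

Because that saturated carbon is sp³ and has no p orbital in the ring π system at the CH(bromo) position, the π system cannot extend all the way around the ring.
Hückel's rule only applies to fully conjugated rings, so this one is simply non-aromatic.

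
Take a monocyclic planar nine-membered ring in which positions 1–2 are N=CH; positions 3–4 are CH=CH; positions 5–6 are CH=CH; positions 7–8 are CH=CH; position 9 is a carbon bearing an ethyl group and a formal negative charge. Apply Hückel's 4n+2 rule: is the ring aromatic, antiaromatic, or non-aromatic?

Aromatic

Every ring atom contributes a p orbital perpendicular to the ring (the double-bond atoms are sp², each contributing one p electron; the doubly-bonded nitrogens are pyridine-type — their lone pairs lie in the ring plane, leaving one electron in the p orbital; the carbanion's lone pair occupies the p orbital), so the π system is cyclic and fully conjugated.
Counting π electrons: 4 × 2 = 8 from the double-bond units + 2 from the C(ethyl)(-) atom = 10.
With 10 π electrons (n = 2), the Hückel 4n+2 condition holds.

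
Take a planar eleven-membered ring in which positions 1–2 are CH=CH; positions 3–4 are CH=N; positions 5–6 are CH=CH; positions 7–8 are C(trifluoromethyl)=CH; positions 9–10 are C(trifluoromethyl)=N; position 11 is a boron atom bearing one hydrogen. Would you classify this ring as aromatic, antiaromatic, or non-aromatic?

Check conjugation: each doubly-bonded ring atom is sp² with one p-orbital electron; each sp² =N– keeps its lone pair in-plane and puts one electron into the π system; the boron has an empty p orbital — every position has a p orbital, so the cyclic π system is continuous.
π-electron count: 5 × 2 = 10 from the double-bond units + 0 from the BH atom = 10.
Since 10 = 4·2 + 2, the ring meets the 4n+2 criterion.

Aromatic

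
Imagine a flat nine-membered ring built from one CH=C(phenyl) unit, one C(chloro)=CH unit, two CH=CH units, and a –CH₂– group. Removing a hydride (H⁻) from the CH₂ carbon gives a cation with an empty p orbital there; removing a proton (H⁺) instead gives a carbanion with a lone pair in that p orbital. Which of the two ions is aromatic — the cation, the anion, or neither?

The anion

Once that carbon is sp², every ring atom has a p orbital and both ions are fully conjugated.
Cation: 4 × 2 + 0 = 8 π electrons → 4(2), antiaromatic.
Anion: 4 × 2 + 2 = 10 π electrons → 4(2)+2, aromatic.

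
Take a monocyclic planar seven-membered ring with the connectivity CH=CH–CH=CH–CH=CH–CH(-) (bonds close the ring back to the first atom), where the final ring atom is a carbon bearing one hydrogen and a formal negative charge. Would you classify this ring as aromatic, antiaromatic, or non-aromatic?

Antiaromatic

Every ring atom contributes a p orbital perpendicular to the ring (the double-bond atoms are sp², each contributing one p electron; the carbanion's lone pair occupies the p orbital), so the π system is cyclic and fully conjugated.
Counting π electrons: 3 × 2 = 6 from the double-bond units + 2 from the CH(-) atom = 8.
A 4n π count (8, n = 2) in a planar conjugated ring means antiaromatic.
(This ring is the cycloheptatrienyl anion.)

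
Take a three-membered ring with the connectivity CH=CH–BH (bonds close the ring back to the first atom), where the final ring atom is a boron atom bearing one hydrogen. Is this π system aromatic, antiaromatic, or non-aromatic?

Aromatic

Check conjugation: each doubly-bonded ring atom is sp² with one p-orbital electron; the boron has an empty p orbital — every position has a p orbital, so the cyclic π system is continuous.
Adding the contributions, 1 × 2 = 2 from the double-bond unit + 0 from the BH atom = 2.
Since 2 = 4·0 + 2, the ring meets the 4n+2 criterion.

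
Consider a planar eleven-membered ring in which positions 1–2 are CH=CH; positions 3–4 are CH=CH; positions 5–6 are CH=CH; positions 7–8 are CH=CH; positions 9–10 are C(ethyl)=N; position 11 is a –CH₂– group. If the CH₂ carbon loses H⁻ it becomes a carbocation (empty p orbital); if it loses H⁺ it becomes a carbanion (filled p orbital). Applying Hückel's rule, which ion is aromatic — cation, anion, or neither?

The cation

In both ions every ring atom is sp² and contributes a p orbital, so both rings are fully conjugated.
Cation: 5 × 2 + 0 = 10 π electrons → 4(2)+2, aromatic.
Anion: 5 × 2 + 2 = 12 π electrons → 4(3), antiaromatic.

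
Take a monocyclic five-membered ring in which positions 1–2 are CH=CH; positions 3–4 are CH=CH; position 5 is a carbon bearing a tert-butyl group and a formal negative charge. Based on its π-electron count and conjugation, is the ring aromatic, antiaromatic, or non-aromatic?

Check conjugation: each doubly-bonded ring atom is sp² with one p-orbital electron; the carbanion's lone pair occupies the p orbital — every position has a p orbital, so the cyclic π system is continuous.
π-electron count: 2 × 2 = 4 from the double-bond units + 2 from the C(tert-butyl)(-) atom = 6.
Since 6 = 4·1 + 2, the ring meets the 4n+2 criterion.

Aromatic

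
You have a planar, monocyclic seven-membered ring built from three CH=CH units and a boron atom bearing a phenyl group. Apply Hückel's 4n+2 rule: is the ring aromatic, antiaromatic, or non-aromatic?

Check conjugation: each doubly-bonded ring atom is sp² with one p-orbital electron; the boron has an empty p orbital — every position has a p orbital, so the cyclic π system is continuous.
Tallying contributions gives 3 × 2 = 6 from the double-bond units + 0 from the B(phenyl) atom = 6.
That gives a 4n+2 count (6, n = 1).

Aromatic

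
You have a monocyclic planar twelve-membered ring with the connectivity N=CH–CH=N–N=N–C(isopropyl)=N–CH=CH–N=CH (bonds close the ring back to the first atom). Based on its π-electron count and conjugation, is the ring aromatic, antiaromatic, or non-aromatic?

Antiaromatic

Every ring atom contributes a p orbital perpendicular to the ring (each doubly-bonded ring atom is sp² with one p-orbital electron; each sp² =N– keeps its lone pair in-plane and puts one electron into the π system), so the π system is cyclic and fully conjugated.
Tallying contributions gives 6 × 2 = 12 from the 6 double-bond units.
With 12 = 4·3 π electrons, Hückel's rule classifies the planar ring as antiaromatic.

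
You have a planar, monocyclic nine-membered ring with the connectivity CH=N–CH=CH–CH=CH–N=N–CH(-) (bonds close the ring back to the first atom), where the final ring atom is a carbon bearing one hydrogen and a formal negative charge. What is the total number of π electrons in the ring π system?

Check conjugation: the double-bond atoms are sp², each contributing one p electron; the doubly-bonded nitrogens are pyridine-type — their lone pairs lie in the ring plane, leaving one electron in the p orbital; the carbanion's lone pair occupies the p orbital — every position has a p orbital, so the cyclic π system is continuous.
π-electron count: 4 × 2 = 8 from the double-bond units + 2 from the CH(-) atom = 10.

10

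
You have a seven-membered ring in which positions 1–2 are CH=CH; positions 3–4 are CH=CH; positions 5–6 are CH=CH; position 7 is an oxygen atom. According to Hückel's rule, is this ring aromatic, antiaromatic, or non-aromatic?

All ring atoms are sp² and supply a p orbital to the ring (each doubly-bonded ring atom is sp² with one p-orbital electron; the oxygen donates one lone pair from its p orbital); the conjugation is uninterrupted.
Counting π electrons: 3 × 2 = 6 from the double-bond units + 2 from the O atom = 8.
8 is a 4n count (n = 2), so the planar conjugated ring is antiaromatic.

Antiaromatic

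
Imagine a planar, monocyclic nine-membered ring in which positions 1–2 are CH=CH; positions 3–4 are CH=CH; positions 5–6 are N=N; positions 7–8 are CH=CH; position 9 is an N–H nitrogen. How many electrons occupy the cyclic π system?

Every ring atom contributes a p orbital perpendicular to the ring (the double-bond atoms are sp², each contributing one p electron; each =N– nitrogen is pyridine-type (lone pair in the sp² plane, one electron in the p orbital); the pyrrole-type nitrogen donates its lone pair from the p orbital), so the π system is cyclic and fully conjugated.
Adding the contributions, 4 × 2 = 8 from the double-bond units + 2 from the NH atom = 10.

10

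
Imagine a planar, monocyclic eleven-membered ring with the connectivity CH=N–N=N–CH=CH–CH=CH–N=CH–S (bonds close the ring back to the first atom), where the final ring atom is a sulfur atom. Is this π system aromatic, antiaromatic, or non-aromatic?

All ring atoms are sp² and supply a p orbital to the ring (each doubly-bonded ring atom is sp² with one p-orbital electron; each =N– nitrogen is pyridine-type (lone pair in the sp² plane, one electron in the p orbital); the sulfur donates one lone pair from its p orbital); the conjugation is uninterrupted.
π-electron count: 5 × 2 = 10 from the double-bond units + 2 from the S atom = 12.
12 is a 4n count (n = 3), so the planar conjugated ring is antiaromatic.

Antiaromatic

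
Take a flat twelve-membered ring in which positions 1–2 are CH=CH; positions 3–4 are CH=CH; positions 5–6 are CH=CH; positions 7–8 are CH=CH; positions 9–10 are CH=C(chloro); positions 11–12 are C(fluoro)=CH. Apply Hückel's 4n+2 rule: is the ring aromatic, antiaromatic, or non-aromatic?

All ring atoms are sp² and supply a p orbital to the ring (every atom in a ring double bond is sp² and brings one electron to the p orbital); the conjugation is uninterrupted.
Counting π electrons: 6 × 2 = 12 from the 6 double-bond units.
A 4n π count (12, n = 3) in a planar conjugated ring means antiaromatic.

Antiaromatic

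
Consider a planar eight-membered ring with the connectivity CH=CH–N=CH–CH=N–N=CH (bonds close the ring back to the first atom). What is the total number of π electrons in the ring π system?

8

All ring atoms are sp² and supply a p orbital to the ring (the double-bond atoms are sp², each contributing one p electron; the doubly-bonded nitrogens are pyridine-type — their lone pairs lie in the ring plane, leaving one electron in the p orbital); the conjugation is uninterrupted.
Tallying contributions gives 4 × 2 = 8 from the 4 double-bond units.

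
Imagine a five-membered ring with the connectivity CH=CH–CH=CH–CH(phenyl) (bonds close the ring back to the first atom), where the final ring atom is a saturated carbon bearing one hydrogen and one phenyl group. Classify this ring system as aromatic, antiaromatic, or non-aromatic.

Because that saturated carbon is sp³ and has no p orbital in the ring π system at the CH(phenyl) position, the π system cannot extend all the way around the ring.
Hückel's rule only applies to fully conjugated rings, so this one is simply non-aromatic.

Non-aromatic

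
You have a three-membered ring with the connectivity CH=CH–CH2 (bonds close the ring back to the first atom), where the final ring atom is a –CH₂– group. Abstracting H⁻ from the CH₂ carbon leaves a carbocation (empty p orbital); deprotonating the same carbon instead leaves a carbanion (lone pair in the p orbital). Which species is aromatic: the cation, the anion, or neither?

The cation

In both ions every ring atom is sp² and contributes a p orbital, so both rings are fully conjugated.
Cation: 1 × 2 + 0 = 2 π electrons → 4(0)+2, aromatic.
Anion: 1 × 2 + 2 = 4 π electrons → 4(1), antiaromatic.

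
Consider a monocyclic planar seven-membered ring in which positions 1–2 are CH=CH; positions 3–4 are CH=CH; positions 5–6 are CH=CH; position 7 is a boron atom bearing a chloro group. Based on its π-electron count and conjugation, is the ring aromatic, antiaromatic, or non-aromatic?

Aromatic

Every ring atom contributes a p orbital perpendicular to the ring (every atom in a ring double bond is sp² and brings one electron to the p orbital; the boron has an empty p orbital), so the π system is cyclic and fully conjugated.
π-electron count: 3 × 2 = 6 from the double-bond units + 0 from the B(chloro) atom = 6.
6 = 4(1) + 2, which satisfies Hückel's 4n+2 rule.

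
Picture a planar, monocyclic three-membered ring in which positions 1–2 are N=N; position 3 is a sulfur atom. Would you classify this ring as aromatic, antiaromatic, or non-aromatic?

Every ring atom contributes a p orbital perpendicular to the ring (every atom in a ring double bond is sp² and brings one electron to the p orbital; each =N– nitrogen is pyridine-type (lone pair in the sp² plane, one electron in the p orbital); the sulfur donates one lone pair from its p orbital), so the π system is cyclic and fully conjugated.
π-electron count: 1 × 2 = 2 from the double-bond unit + 2 from the S atom = 4.
A 4n π count (4, n = 1) in a planar conjugated ring means antiaromatic.

Antiaromatic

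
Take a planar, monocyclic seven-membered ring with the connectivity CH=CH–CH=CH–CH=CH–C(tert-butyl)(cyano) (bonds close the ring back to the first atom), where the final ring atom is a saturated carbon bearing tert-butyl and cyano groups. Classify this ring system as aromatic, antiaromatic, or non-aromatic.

The C(tert-butyl)(cyano) position has four σ bonds — that saturated carbon is sp³ and has no p orbital in the ring π system — so the cyclic conjugation is interrupted.
Hückel's rule only applies to fully conjugated rings, so this one is simply non-aromatic.

Non-aromatic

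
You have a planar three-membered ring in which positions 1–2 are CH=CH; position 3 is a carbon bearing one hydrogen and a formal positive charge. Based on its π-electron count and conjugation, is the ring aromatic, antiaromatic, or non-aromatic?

Aromatic

The p orbitals form a continuous loop: each doubly-bonded ring atom is sp² with one p-orbital electron; the carbocation has an empty p orbital. The ring is fully conjugated.
Tallying contributions gives 1 × 2 = 2 from the double-bond unit + 0 from the CH(+) atom = 2.
With 2 π electrons (n = 0), the Hückel 4n+2 condition holds.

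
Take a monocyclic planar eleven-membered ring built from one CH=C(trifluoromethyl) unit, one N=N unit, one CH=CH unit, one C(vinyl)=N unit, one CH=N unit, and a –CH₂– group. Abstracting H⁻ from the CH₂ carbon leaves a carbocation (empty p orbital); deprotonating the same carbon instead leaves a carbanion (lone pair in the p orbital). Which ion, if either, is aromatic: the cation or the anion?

Once that carbon is sp², every ring atom has a p orbital and both ions are fully conjugated.
Cation: 5 × 2 + 0 = 10 π electrons → 4(2)+2, aromatic.
Anion: 5 × 2 + 2 = 12 π electrons → 4(3), antiaromatic.

The cation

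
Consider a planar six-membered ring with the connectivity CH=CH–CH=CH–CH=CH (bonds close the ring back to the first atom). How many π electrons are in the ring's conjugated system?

The p orbitals form a continuous loop: each doubly-bonded ring atom is sp² with one p-orbital electron. The ring is fully conjugated.
π-electron count: 3 × 2 = 6 from the 3 double-bond units.
(The species described is benzene.)

6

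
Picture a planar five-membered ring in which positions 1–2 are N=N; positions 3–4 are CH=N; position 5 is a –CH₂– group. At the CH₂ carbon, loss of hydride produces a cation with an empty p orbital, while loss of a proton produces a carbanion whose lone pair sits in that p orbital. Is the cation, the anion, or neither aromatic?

Once that carbon is sp², every ring atom has a p orbital and both ions are fully conjugated.
Cation: 2 × 2 + 0 = 4 π electrons → 4(1), antiaromatic.
Anion: 2 × 2 + 2 = 6 π electrons → 4(1)+2, aromatic.

The anion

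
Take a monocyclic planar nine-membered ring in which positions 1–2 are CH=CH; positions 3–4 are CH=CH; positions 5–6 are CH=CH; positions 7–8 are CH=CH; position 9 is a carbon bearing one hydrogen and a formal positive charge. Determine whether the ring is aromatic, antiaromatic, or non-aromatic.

Check conjugation: every atom in a ring double bond is sp² and brings one electron to the p orbital; the carbocation has an empty p orbital — every position has a p orbital, so the cyclic π system is continuous.
Tallying contributions gives 4 × 2 = 8 from the double-bond units + 0 from the CH(+) atom = 8.
8 is a 4n count (n = 2), so the planar conjugated ring is antiaromatic.

Antiaromatic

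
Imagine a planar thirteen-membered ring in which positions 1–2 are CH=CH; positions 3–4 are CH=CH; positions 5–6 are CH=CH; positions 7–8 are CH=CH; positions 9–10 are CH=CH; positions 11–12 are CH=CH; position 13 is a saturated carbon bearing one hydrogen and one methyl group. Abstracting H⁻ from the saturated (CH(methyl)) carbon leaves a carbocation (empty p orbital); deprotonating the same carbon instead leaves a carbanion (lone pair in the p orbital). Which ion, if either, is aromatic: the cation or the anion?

Both ions have a continuous loop of p orbitals — each ring atom is sp².
Cation: 6 × 2 + 0 = 12 π electrons → 4(3), antiaromatic.
Anion: 6 × 2 + 2 = 14 π electrons → 4(3)+2, aromatic.

The anion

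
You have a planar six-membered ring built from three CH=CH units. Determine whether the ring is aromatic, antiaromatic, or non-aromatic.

Aromatic

All ring atoms are sp² and supply a p orbital to the ring (each doubly-bonded ring atom is sp² with one p-orbital electron); the conjugation is uninterrupted.
Counting π electrons: 3 × 2 = 6 from the 3 double-bond units.
Since 6 = 4·1 + 2, the ring meets the 4n+2 criterion.
(This ring is benzene.)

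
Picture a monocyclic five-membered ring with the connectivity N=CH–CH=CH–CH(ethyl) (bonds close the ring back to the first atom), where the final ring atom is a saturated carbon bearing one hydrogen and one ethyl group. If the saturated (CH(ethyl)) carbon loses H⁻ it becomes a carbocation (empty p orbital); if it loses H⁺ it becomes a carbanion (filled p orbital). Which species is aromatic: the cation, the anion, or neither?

In both ions every ring atom is sp² and contributes a p orbital, so both rings are fully conjugated.
Cation: 2 × 2 + 0 = 4 π electrons → 4(1), antiaromatic.
Anion: 2 × 2 + 2 = 6 π electrons → 4(1)+2, aromatic.

The anion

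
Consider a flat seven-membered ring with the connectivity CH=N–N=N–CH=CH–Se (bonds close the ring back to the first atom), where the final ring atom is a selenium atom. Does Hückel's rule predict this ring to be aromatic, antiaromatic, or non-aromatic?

Antiaromatic

Check conjugation: each doubly-bonded ring atom is sp² with one p-orbital electron; each =N– nitrogen is pyridine-type (lone pair in the sp² plane, one electron in the p orbital); the selenium donates one lone pair from its p orbital — every position has a p orbital, so the cyclic π system is continuous.
Adding the contributions, 3 × 2 = 6 from the double-bond units + 2 from the Se atom = 8.
8 is a 4n count (n = 2), so the planar conjugated ring is antiaromatic.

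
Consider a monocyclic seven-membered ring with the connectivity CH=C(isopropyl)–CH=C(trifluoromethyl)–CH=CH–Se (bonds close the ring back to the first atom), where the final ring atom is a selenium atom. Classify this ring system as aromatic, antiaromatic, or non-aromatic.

Every ring atom contributes a p orbital perpendicular to the ring (the double-bond atoms are sp², each contributing one p electron; the selenium donates one lone pair from its p orbital), so the π system is cyclic and fully conjugated.
Counting π electrons: 3 × 2 = 6 from the double-bond units + 2 from the Se atom = 8.
A 4n π count (8, n = 2) in a planar conjugated ring means antiaromatic.

Antiaromatic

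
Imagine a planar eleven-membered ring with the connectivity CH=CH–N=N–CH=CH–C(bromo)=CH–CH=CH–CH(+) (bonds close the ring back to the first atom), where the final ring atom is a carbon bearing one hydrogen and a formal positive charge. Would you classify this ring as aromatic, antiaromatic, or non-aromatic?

Every ring atom contributes a p orbital perpendicular to the ring (each doubly-bonded ring atom is sp² with one p-orbital electron; each sp² =N– keeps its lone pair in-plane and puts one electron into the π system; the carbocation has an empty p orbital), so the π system is cyclic and fully conjugated.
Counting π electrons: 5 × 2 = 10 from the double-bond units + 0 from the CH(+) atom = 10.
Since 10 = 4·2 + 2, the ring meets the 4n+2 criterion.

Aromatic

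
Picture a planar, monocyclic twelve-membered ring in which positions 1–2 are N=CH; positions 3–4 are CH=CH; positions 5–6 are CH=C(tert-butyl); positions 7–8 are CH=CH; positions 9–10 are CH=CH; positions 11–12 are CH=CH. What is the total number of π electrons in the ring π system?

All ring atoms are sp² and supply a p orbital to the ring (the double-bond atoms are sp², each contributing one p electron; each =N– nitrogen is pyridine-type (lone pair in the sp² plane, one electron in the p orbital)); the conjugation is uninterrupted.
Adding the contributions, 6 × 2 = 12 from the 6 double-bond units.

12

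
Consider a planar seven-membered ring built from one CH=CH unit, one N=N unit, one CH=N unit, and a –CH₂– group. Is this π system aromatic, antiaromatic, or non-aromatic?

Because the tetrahedral CH₂ carbon is sp³ and has no p orbital in the ring π system at the CH2 position, the π system cannot extend all the way around the ring.
Hückel's rule only applies to fully conjugated rings, so this one is simply non-aromatic.

Non-aromatic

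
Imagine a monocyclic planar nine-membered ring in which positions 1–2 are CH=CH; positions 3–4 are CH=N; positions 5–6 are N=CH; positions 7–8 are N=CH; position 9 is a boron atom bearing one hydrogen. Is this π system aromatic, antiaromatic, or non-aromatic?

All ring atoms are sp² and supply a p orbital to the ring (every atom in a ring double bond is sp² and brings one electron to the p orbital; each =N– nitrogen is pyridine-type (lone pair in the sp² plane, one electron in the p orbital); the boron has an empty p orbital); the conjugation is uninterrupted.
Tallying contributions gives 4 × 2 = 8 from the double-bond units + 0 from the BH atom = 8.
With 8 = 4·2 π electrons, Hückel's rule classifies the planar ring as antiaromatic.

Antiaromatic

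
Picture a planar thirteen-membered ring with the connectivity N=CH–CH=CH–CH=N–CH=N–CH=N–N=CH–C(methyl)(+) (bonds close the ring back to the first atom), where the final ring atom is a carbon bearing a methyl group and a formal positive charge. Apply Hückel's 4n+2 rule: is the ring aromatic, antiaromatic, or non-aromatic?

Every ring atom contributes a p orbital perpendicular to the ring (the double-bond atoms are sp², each contributing one p electron; each =N– nitrogen is pyridine-type (lone pair in the sp² plane, one electron in the p orbital); the carbocation has an empty p orbital), so the π system is cyclic and fully conjugated.
Counting π electrons: 6 × 2 = 12 from the double-bond units + 0 from the C(methyl)(+) atom = 12.
12 = 4(3); a planar, fully conjugated 4n system is antiaromatic.

Antiaromatic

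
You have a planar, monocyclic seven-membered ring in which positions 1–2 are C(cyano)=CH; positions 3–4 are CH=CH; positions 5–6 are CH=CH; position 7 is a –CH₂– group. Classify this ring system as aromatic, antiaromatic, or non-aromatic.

The CH2 carbon is saturated: the tetrahedral CH₂ carbon is sp³ and has no p orbital in the ring π system. Conjugation is not continuous around the ring.
Without a continuous loop of overlapping p orbitals the Hückel electron count never comes into play.

Non-aromatic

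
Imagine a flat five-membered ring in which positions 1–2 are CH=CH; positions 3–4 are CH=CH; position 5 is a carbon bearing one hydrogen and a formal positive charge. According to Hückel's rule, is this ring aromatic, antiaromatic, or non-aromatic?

Check conjugation: each doubly-bonded ring atom is sp² with one p-orbital electron; the carbocation has an empty p orbital — every position has a p orbital, so the cyclic π system is continuous.
π-electron count: 2 × 2 = 4 from the double-bond units + 0 from the CH(+) atom = 4.
4 is a 4n count (n = 1), so the planar conjugated ring is antiaromatic.
This is the cyclopentadienyl cation.

Antiaromatic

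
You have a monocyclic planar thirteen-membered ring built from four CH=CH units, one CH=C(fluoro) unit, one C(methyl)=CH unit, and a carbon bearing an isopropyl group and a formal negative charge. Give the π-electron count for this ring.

14

Check conjugation: the double-bond atoms are sp², each contributing one p electron; the carbanion's lone pair occupies the p orbital — every position has a p orbital, so the cyclic π system is continuous.
Counting π electrons: 6 × 2 = 12 from the double-bond units + 2 from the C(isopropyl)(-) atom = 14.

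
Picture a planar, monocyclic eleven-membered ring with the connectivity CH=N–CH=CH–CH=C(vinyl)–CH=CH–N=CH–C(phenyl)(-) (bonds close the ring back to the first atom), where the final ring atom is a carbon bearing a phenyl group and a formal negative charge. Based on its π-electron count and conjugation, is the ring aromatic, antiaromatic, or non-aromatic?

Check conjugation: each doubly-bonded ring atom is sp² with one p-orbital electron; the doubly-bonded nitrogens are pyridine-type — their lone pairs lie in the ring plane, leaving one electron in the p orbital; the carbanion's lone pair occupies the p orbital — every position has a p orbital, so the cyclic π system is continuous.
Tallying contributions gives 5 × 2 = 10 from the double-bond units + 2 from the C(phenyl)(-) atom = 12.
A 4n π count (12, n = 3) in a planar conjugated ring means antiaromatic.

Antiaromatic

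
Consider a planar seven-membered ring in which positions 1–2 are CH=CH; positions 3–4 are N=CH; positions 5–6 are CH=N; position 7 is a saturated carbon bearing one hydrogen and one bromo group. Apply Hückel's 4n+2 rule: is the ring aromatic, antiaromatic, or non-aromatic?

Non-aromatic

At the CH(bromo) position, that saturated carbon is sp³ and has no p orbital in the ring π system; the ring's p-orbital overlap is broken there.
Without a continuous loop of overlapping p orbitals the Hückel electron count never comes into play.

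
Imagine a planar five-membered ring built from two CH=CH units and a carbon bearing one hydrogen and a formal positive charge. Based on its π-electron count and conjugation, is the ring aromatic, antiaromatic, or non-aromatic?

All ring atoms are sp² and supply a p orbital to the ring (the double-bond atoms are sp², each contributing one p electron; the carbocation has an empty p orbital); the conjugation is uninterrupted.
Adding the contributions, 2 × 2 = 4 from the double-bond units + 0 from the CH(+) atom = 4.
A 4n π count (4, n = 1) in a planar conjugated ring means antiaromatic.
(The species described is the cyclopentadienyl cation.)

Antiaromatic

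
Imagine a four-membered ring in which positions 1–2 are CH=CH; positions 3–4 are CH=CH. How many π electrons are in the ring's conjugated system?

All ring atoms are sp² and supply a p orbital to the ring (each doubly-bonded ring atom is sp² with one p-orbital electron); the conjugation is uninterrupted.
π-electron count: 2 × 2 = 4 from the 2 double-bond units.

4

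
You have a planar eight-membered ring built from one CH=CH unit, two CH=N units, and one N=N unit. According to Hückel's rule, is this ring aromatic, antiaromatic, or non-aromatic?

All ring atoms are sp² and supply a p orbital to the ring (every atom in a ring double bond is sp² and brings one electron to the p orbital; the doubly-bonded nitrogens are pyridine-type — their lone pairs lie in the ring plane, leaving one electron in the p orbital); the conjugation is uninterrupted.
Counting π electrons: 4 × 2 = 8 from the 4 double-bond units.
A 4n π count (8, n = 2) in a planar conjugated ring means antiaromatic.

Antiaromatic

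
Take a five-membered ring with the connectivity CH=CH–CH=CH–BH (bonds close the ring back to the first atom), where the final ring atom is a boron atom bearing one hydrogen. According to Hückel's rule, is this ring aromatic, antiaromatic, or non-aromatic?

The p orbitals form a continuous loop: each doubly-bonded ring atom is sp² with one p-orbital electron; the boron has an empty p orbital. The ring is fully conjugated.
Counting π electrons: 2 × 2 = 4 from the double-bond units + 0 from the BH atom = 4.
A 4n π count (4, n = 1) in a planar conjugated ring means antiaromatic.
(This ring is borole.)

Antiaromatic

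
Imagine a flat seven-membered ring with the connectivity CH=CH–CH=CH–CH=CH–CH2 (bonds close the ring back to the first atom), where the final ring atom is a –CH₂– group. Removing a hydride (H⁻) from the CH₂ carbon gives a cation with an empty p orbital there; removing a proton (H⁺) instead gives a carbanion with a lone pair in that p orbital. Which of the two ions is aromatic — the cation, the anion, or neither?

The cation

Both ions have a continuous loop of p orbitals — each ring atom is sp².
Cation: 3 × 2 + 0 = 6 π electrons → 4(1)+2, aromatic.
Anion: 3 × 2 + 2 = 8 π electrons → 4(2), antiaromatic.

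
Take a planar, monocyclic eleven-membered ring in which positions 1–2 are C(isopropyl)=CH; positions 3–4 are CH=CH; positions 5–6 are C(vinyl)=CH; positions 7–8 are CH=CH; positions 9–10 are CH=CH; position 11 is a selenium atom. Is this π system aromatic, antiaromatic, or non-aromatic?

Antiaromatic

The p orbitals form a continuous loop: each doubly-bonded ring atom is sp² with one p-orbital electron; the selenium donates one lone pair from its p orbital. The ring is fully conjugated.
π-electron count: 5 × 2 = 10 from the double-bond units + 2 from the Se atom = 12.
With 12 = 4·3 π electrons, Hückel's rule classifies the planar ring as antiaromatic.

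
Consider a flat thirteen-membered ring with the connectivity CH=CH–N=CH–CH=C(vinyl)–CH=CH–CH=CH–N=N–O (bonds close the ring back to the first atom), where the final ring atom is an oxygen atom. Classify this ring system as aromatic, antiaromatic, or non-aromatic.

Aromatic

All ring atoms are sp² and supply a p orbital to the ring (each doubly-bonded ring atom is sp² with one p-orbital electron; each sp² =N– keeps its lone pair in-plane and puts one electron into the π system; the oxygen donates one lone pair from its p orbital); the conjugation is uninterrupted.
Tallying contributions gives 6 × 2 = 12 from the double-bond units + 2 from the O atom = 14.
With 14 π electrons (n = 3), the Hückel 4n+2 condition holds.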